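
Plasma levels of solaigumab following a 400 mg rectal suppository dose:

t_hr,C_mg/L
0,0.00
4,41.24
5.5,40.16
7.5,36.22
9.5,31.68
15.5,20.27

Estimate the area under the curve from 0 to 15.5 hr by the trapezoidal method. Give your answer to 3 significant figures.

Trapezoidal AUC_0→15.5:
  [0→4]: (0.00+41.24)/2 × 4 = 82.48
  [4→5.5]: (41.24+40.16)/2 × 1.5 = 61.05
  [5.5→7.5]: (40.16+36.22)/2 × 2 = 76.38
  [7.5→9.5]: (36.22+31.68)/2 × 2 = 67.9
  [9.5→15.5]: (31.68+20.27)/2 × 6 = 155.85
  Sum = 443.66 mg/L·hr

AUC = 444 mg/L·hr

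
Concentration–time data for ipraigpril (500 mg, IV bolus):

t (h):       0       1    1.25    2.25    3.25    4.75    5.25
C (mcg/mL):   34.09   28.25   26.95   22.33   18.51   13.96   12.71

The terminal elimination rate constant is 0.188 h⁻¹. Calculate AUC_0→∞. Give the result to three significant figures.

AUC = 182 mcg/mL·h

Trapezoidal AUC_0→5.25:
  [0→1]: (34.09+28.25)/2 × 1 = 31.17
  [1→1.25]: (28.25+26.95)/2 × 0.25 = 6.9
  [1.25→2.25]: (26.95+22.33)/2 × 1 = 24.64
  [2.25→3.25]: (22.33+18.51)/2 × 1 = 20.42
  [3.25→4.75]: (18.51+13.96)/2 × 1.5 = 24.3525
  [4.75→5.25]: (13.96+12.71)/2 × 0.5 = 6.6675
  Sum = 114.15 mcg/mL·h
Extrapolated tail: C_last / k_e = 12.71 / 0.188 = 67.606
AUC_0→∞ = 114.15 + 67.606 = 181.756 mcg/mL·h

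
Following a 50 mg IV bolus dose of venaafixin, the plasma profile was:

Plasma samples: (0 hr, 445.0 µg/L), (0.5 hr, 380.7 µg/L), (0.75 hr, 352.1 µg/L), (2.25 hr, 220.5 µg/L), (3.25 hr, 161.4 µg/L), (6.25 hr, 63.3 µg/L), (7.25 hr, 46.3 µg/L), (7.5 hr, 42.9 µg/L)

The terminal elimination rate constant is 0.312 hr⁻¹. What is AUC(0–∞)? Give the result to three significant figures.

Trapezoidal AUC_0→7.5:
  [0→0.5]: (445.0+380.7)/2 × 0.5 = 206.425
  [0.5→0.75]: (380.7+352.1)/2 × 0.25 = 91.6
  [0.75→2.25]: (352.1+220.5)/2 × 1.5 = 429.45
  [2.25→3.25]: (220.5+161.4)/2 × 1 = 190.95
  [3.25→6.25]: (161.4+63.3)/2 × 3 = 337.05
  [6.25→7.25]: (63.3+46.3)/2 × 1 = 54.8
  [7.25→7.5]: (46.3+42.9)/2 × 0.25 = 11.15
  Sum = 1321.425 µg/L·hr
Extrapolated tail: C_last / k_e = 42.9 / 0.312 = 137.500
AUC_0→∞ = 1321.425 + 137.500 = 1458.925 µg/L·hr

AUC = 1460 µg/L·hr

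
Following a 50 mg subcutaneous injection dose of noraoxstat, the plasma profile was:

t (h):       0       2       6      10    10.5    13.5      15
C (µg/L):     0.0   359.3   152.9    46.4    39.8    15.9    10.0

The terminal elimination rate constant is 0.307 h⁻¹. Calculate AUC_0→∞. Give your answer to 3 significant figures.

Trapezoidal AUC_0→15:
  [0→2]: (0.0+359.3)/2 × 2 = 359.3
  [2→6]: (359.3+152.9)/2 × 4 = 1024.4
  [6→10]: (152.9+46.4)/2 × 4 = 398.6
  [10→10.5]: (46.4+39.8)/2 × 0.5 = 21.55
  [10.5→13.5]: (39.8+15.9)/2 × 3 = 83.55
  [13.5→15]: (15.9+10.0)/2 × 1.5 = 19.425
  Sum = 1906.825 µg/L·h
Extrapolated tail: C_last / k_e = 10.0 / 0.307 = 32.573
AUC_0→∞ = 1906.825 + 32.573 = 1939.398 µg/L·h

AUC = 1940 µg/L·h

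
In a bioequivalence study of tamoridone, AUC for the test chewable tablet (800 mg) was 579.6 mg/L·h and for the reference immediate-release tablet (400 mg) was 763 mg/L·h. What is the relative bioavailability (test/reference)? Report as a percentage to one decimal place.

F_rel = (AUC_test/D_test) / (AUC_ref/D_ref)
      = (579.6/800) / (763/400)
      = 0.7245 / 1.9075 = 0.3798 = 37.98%

F_rel = 38.0%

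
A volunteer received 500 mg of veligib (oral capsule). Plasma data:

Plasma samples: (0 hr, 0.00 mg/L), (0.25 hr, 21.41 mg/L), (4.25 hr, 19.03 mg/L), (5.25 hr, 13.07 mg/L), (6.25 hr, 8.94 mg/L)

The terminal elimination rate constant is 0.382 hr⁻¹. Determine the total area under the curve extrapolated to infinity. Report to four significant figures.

Trapezoidal AUC_0→6.25:
  [0→0.25]: (0.00+21.41)/2 × 0.25 = 2.67625
  [0.25→4.25]: (21.41+19.03)/2 × 4 = 80.88
  [4.25→5.25]: (19.03+13.07)/2 × 1 = 16.05
  [5.25→6.25]: (13.07+8.94)/2 × 1 = 11.005
  Sum = 110.61125 mg/L·hr
Extrapolated tail: C_last / k_e = 8.94 / 0.382 = 23.403
AUC_0→∞ = 110.61125 + 23.403 = 134.01425 mg/L·hr

AUC = 134.0 mg/L·hr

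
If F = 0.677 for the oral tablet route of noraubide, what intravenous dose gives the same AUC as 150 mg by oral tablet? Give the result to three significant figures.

Systemic exposure from an extravascular dose = F × D_ev, so the equivalent IV dose is F × D_ev.
D_iv = F × D_ev = 0.677 × 150 = 101.55 mg

D_iv = 102 mg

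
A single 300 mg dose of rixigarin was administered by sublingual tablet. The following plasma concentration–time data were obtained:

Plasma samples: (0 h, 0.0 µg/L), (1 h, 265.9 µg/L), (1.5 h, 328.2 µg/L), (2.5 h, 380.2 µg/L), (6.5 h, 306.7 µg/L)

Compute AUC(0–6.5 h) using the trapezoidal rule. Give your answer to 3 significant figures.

Trapezoidal AUC_0→6.5:
  [0→1]: (0.0+265.9)/2 × 1 = 132.95
  [1→1.5]: (265.9+328.2)/2 × 0.5 = 148.525
  [1.5→2.5]: (328.2+380.2)/2 × 1 = 354.2
  [2.5→6.5]: (380.2+306.7)/2 × 4 = 1373.8
  Sum = 2009.475 µg/L·h

AUC = 2010 µg/L·h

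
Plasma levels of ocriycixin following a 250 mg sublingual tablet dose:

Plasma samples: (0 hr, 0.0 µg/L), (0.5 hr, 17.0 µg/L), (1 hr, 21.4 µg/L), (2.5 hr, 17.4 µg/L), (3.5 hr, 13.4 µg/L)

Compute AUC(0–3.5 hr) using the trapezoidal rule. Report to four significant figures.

AUC = 58.35 µg/L·hr

Trapezoidal AUC_0→3.5:
  [0→0.5]: (0.0+17.0)/2 × 0.5 = 4.25
  [0.5→1]: (17.0+21.4)/2 × 0.5 = 9.6
  [1→2.5]: (21.4+17.4)/2 × 1.5 = 29.1
  [2.5→3.5]: (17.4+13.4)/2 × 1 = 15.4
  Sum = 58.35 µg/L·hr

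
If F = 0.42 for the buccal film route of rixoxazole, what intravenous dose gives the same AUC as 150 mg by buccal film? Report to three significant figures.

D_iv = 63.0 mg

Systemic exposure from an extravascular dose = F × D_ev, so the equivalent IV dose is F × D_ev.
D_iv = F × D_ev = 0.42 × 150 = 63 mg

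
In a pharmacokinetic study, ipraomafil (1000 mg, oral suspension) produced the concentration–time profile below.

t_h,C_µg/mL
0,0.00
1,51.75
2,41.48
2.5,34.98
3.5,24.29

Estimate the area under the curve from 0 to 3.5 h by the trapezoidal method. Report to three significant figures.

Trapezoidal AUC_0→3.5:
  [0→1]: (0.00+51.75)/2 × 1 = 25.875
  [1→2]: (51.75+41.48)/2 × 1 = 46.615
  [2→2.5]: (41.48+34.98)/2 × 0.5 = 19.115
  [2.5→3.5]: (34.98+24.29)/2 × 1 = 29.635
  Sum = 121.24 µg/mL·h

AUC = 121 µg/mL·h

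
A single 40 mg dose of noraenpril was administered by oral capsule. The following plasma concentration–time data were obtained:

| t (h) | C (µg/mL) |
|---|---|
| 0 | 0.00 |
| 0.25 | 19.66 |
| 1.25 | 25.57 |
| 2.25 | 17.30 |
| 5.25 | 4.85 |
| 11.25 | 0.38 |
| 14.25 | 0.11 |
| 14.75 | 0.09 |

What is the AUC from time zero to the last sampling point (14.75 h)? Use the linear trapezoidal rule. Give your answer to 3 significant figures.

AUC = 96.2 µg/mL·h

Trapezoidal AUC_0→14.75:
  [0→0.25]: (0.00+19.66)/2 × 0.25 = 2.4575
  [0.25→1.25]: (19.66+25.57)/2 × 1 = 22.615
  [1.25→2.25]: (25.57+17.30)/2 × 1 = 21.435
  [2.25→5.25]: (17.30+4.85)/2 × 3 = 33.225
  [5.25→11.25]: (4.85+0.38)/2 × 6 = 15.69
  [11.25→14.25]: (0.38+0.11)/2 × 3 = 0.735
  [14.25→14.75]: (0.11+0.09)/2 × 0.5 = 0.05
  Sum = 96.2075 µg/mL·h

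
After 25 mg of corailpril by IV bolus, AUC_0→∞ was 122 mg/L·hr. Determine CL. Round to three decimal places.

CL = 0.205 L/hr

CL = Dose_iv / AUC_0→∞
   = 25 / 122 = 0.204918 L/hr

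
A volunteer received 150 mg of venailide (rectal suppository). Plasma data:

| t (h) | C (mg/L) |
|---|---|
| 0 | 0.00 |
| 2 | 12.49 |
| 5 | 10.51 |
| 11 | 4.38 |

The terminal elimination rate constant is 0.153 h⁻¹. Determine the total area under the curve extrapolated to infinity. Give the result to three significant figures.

AUC = 120 mg/L·h

Trapezoidal AUC_0→11:
  [0→2]: (0.00+12.49)/2 × 2 = 12.49
  [2→5]: (12.49+10.51)/2 × 3 = 34.5
  [5→11]: (10.51+4.38)/2 × 6 = 44.67
  Sum = 91.66 mg/L·h
Extrapolated tail: C_last / k_e = 4.38 / 0.153 = 28.627
AUC_0→∞ = 91.66 + 28.627 = 120.287 mg/L·h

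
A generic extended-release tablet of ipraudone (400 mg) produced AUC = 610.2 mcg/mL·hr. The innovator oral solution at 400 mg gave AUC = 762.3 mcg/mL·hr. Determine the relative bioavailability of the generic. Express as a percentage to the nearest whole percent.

F_rel = (AUC_test/D_test) / (AUC_ref/D_ref)
      = (610.2/400) / (762.3/400)
      = 1.5255 / 1.90575 = 0.8005 = 80.05%

F_rel = 80%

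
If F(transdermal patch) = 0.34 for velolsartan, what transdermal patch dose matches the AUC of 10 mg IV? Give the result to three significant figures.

For equal systemic exposure: F × D_ev = D_iv
D_ev = D_iv / F = 10 / 0.34 = 29.4118 mg

D_transdermal = 29.4 mg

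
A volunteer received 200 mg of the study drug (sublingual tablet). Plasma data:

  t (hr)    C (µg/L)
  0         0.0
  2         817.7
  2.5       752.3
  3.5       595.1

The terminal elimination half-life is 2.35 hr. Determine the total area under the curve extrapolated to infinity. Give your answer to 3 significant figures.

Trapezoidal AUC_0→3.5:
  [0→2]: (0.0+817.7)/2 × 2 = 817.7
  [2→2.5]: (817.7+752.3)/2 × 0.5 = 392.5
  [2.5→3.5]: (752.3+595.1)/2 × 1 = 673.7
  Sum = 1883.9 µg/L·hr
k_e = ln2 / t½ = 0.693147 / 2.35 = 0.2950 hr^-1
Extrapolated tail: C_last / k_e = 595.1 / 0.295 = 2017.288
AUC_0→∞ = 1883.9 + 2017.288 = 3901.188 µg/L·hr

AUC = 3900 µg/L·hr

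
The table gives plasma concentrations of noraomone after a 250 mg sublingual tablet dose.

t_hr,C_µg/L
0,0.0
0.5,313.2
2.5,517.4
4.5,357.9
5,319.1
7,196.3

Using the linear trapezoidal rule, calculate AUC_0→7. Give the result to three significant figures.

AUC = 2470 µg/L·hr

Trapezoidal AUC_0→7:
  [0→0.5]: (0.0+313.2)/2 × 0.5 = 78.3
  [0.5→2.5]: (313.2+517.4)/2 × 2 = 830.6
  [2.5→4.5]: (517.4+357.9)/2 × 2 = 875.3
  [4.5→5]: (357.9+319.1)/2 × 0.5 = 169.25
  [5→7]: (319.1+196.3)/2 × 2 = 515.4
  Sum = 2468.85 µg/L·hr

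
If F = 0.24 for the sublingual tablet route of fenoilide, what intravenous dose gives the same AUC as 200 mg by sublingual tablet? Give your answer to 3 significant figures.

Systemic exposure from an extravascular dose = F × D_ev, so the equivalent IV dose is F × D_ev.
D_iv = F × D_ev = 0.24 × 200 = 48 mg

D_iv = 48.0 mg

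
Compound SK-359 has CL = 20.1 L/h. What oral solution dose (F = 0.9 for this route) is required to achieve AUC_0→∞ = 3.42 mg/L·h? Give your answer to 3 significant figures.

Dose = 76.4 mg

Dose = CL × AUC_0→∞ / F
     = 20.1 × 3.42 / 0.9 = 76.38 mg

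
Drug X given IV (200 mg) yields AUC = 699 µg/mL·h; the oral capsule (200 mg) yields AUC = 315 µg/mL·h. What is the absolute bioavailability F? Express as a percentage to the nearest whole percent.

F = 45%

F = (AUC_ev / D_ev) / (AUC_iv / D_iv)
  = (315/200) / (699/200)
  = 1.575 / 3.495 = 0.4506
  = 45.06%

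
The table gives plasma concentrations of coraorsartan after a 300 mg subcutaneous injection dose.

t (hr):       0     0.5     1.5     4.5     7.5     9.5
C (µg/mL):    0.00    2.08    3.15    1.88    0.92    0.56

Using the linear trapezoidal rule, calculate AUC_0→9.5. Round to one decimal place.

Trapezoidal AUC_0→9.5:
  [0→0.5]: (0.00+2.08)/2 × 0.5 = 0.52
  [0.5→1.5]: (2.08+3.15)/2 × 1 = 2.615
  [1.5→4.5]: (3.15+1.88)/2 × 3 = 7.545
  [4.5→7.5]: (1.88+0.92)/2 × 3 = 4.2
  [7.5→9.5]: (0.92+0.56)/2 × 2 = 1.48
  Sum = 16.36 µg/mL·hr

AUC = 16.4 µg/mL·hr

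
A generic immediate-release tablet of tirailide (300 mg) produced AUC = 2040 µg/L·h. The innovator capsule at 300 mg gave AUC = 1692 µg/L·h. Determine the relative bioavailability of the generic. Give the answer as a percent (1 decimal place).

F_rel = 120.6%

F_rel = (AUC_test/D_test) / (AUC_ref/D_ref)
      = (2040/300) / (1692/300)
      = 6.8 / 5.64 = 1.2057 = 120.57%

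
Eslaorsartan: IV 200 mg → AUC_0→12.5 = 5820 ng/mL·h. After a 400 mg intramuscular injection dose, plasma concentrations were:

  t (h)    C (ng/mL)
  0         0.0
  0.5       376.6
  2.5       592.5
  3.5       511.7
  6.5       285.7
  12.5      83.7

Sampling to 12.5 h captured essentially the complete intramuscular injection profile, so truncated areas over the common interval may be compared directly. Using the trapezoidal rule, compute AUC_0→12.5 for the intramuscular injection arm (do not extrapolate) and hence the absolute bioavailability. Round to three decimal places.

Trapezoidal AUC_0→12.5 (intramuscular injection):
  [0→0.5]: (0.0+376.6)/2 × 0.5 = 94.15
  [0.5→2.5]: (376.6+592.5)/2 × 2 = 969.1
  [2.5→3.5]: (592.5+511.7)/2 × 1 = 552.1
  [3.5→6.5]: (511.7+285.7)/2 × 3 = 1196.1
  [6.5→12.5]: (285.7+83.7)/2 × 6 = 1108.2
  Sum = 3919.65 ng/mL·h
F = (AUC_ev/D_ev)/(AUC_iv/D_iv) = (3919.65/400)/(5820/200) = 9.799125/29.1 = 0.3367

F = 0.337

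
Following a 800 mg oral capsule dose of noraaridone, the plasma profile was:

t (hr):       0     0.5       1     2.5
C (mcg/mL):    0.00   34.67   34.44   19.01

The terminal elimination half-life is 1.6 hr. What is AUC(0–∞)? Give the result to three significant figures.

AUC = 110 mcg/mL·hr

Trapezoidal AUC_0→2.5:
  [0→0.5]: (0.00+34.67)/2 × 0.5 = 8.6675
  [0.5→1]: (34.67+34.44)/2 × 0.5 = 17.2775
  [1→2.5]: (34.44+19.01)/2 × 1.5 = 40.0875
  Sum = 66.0325 mcg/mL·hr
k_e = ln2 / t½ = 0.693147 / 1.6 = 0.4332 hr^-1
Extrapolated tail: C_last / k_e = 19.01 / 0.4332 = 43.883
AUC_0→∞ = 66.0325 + 43.883 = 109.9155 mcg/mL·hr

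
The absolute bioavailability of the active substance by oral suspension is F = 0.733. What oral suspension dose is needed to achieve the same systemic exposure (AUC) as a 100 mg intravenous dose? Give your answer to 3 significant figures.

D_oral = 136 mg

For equal systemic exposure: F × D_ev = D_iv
D_ev = D_iv / F = 100 / 0.733 = 136.426 mg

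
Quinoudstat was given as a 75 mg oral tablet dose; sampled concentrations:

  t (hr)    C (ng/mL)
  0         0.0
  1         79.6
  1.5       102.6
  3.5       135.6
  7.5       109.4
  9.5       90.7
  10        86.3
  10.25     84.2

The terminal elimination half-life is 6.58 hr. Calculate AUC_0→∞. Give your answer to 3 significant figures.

AUC = 1880 ng/mL·hr

Trapezoidal AUC_0→10.25:
  [0→1]: (0.0+79.6)/2 × 1 = 39.8
  [1→1.5]: (79.6+102.6)/2 × 0.5 = 45.55
  [1.5→3.5]: (102.6+135.6)/2 × 2 = 238.2
  [3.5→7.5]: (135.6+109.4)/2 × 4 = 490.0
  [7.5→9.5]: (109.4+90.7)/2 × 2 = 200.1
  [9.5→10]: (90.7+86.3)/2 × 0.5 = 44.25
  [10→10.25]: (86.3+84.2)/2 × 0.25 = 21.3125
  Sum = 1079.2125 ng/mL·hr
k_e = ln2 / t½ = 0.693147 / 6.58 = 0.1053 hr^-1
Extrapolated tail: C_last / k_e = 84.2 / 0.1053 = 799.620
AUC_0→∞ = 1079.2125 + 799.620 = 1878.8325 ng/mL·hr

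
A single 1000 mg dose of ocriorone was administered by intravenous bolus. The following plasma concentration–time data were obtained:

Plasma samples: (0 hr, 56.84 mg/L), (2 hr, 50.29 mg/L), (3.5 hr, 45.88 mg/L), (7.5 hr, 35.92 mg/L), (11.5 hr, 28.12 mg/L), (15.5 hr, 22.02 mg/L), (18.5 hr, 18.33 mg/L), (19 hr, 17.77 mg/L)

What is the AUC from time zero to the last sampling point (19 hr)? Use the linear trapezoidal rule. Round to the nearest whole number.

Trapezoidal AUC_0→19:
  [0→2]: (56.84+50.29)/2 × 2 = 107.13
  [2→3.5]: (50.29+45.88)/2 × 1.5 = 72.1275
  [3.5→7.5]: (45.88+35.92)/2 × 4 = 163.6
  [7.5→11.5]: (35.92+28.12)/2 × 4 = 128.08
  [11.5→15.5]: (28.12+22.02)/2 × 4 = 100.28
  [15.5→18.5]: (22.02+18.33)/2 × 3 = 60.525
  [18.5→19]: (18.33+17.77)/2 × 0.5 = 9.025
  Sum = 640.7675 mg/L·hr

AUC = 641 mg/L·hr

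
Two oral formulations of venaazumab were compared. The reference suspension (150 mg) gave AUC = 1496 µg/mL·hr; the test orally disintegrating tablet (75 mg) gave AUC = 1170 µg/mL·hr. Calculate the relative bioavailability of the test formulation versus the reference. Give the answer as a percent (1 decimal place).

F_rel = 156.4%

F_rel = (AUC_test/D_test) / (AUC_ref/D_ref)
      = (1170/75) / (1496/150)
      = 15.6 / 9.97333 = 1.5642 = 156.42%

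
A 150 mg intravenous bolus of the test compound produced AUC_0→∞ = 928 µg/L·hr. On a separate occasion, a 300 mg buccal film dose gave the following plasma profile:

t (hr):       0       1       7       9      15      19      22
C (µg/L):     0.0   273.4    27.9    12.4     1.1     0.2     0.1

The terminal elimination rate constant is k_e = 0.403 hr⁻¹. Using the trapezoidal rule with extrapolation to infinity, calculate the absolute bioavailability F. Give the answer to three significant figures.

F = 0.606

Trapezoidal AUC_0→22 (buccal film):
  [0→1]: (0.0+273.4)/2 × 1 = 136.7
  [1→7]: (273.4+27.9)/2 × 6 = 903.9
  [7→9]: (27.9+12.4)/2 × 2 = 40.3
  [9→15]: (12.4+1.1)/2 × 6 = 40.5
  [15→19]: (1.1+0.2)/2 × 4 = 2.6
  [19→22]: (0.2+0.1)/2 × 3 = 0.45
  Sum = 1124.45 µg/L·hr
Tail: C_last/k_e = 0.1/0.403 = 0.248
AUC_0→∞ (buccal film) = 1124.45 + 0.248 = 1124.698 µg/L·hr
F = (AUC_ev/D_ev)/(AUC_iv/D_iv) = (1124.698/300)/(928/150) = 3.74899/6.18667 = 0.6060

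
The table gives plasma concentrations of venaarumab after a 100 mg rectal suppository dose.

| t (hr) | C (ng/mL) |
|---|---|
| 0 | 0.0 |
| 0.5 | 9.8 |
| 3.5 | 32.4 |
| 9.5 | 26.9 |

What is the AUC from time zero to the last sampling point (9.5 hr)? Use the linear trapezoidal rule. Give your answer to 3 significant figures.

Trapezoidal AUC_0→9.5:
  [0→0.5]: (0.0+9.8)/2 × 0.5 = 2.45
  [0.5→3.5]: (9.8+32.4)/2 × 3 = 63.3
  [3.5→9.5]: (32.4+26.9)/2 × 6 = 177.9
  Sum = 243.65 ng/mL·hr

AUC = 244 ng/mL·hr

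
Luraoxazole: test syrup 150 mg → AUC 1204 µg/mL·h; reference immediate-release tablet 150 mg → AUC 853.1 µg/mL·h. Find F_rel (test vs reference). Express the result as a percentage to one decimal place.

F_rel = (AUC_test/D_test) / (AUC_ref/D_ref)
      = (1204/150) / (853.1/150)
      = 8.02667 / 5.68733 = 1.4113 = 141.13%

F_rel = 141.1%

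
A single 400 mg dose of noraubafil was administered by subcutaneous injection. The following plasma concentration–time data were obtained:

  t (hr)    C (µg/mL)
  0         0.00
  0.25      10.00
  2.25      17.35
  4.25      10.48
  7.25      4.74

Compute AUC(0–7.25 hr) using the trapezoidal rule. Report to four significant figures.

AUC = 79.26 µg/mL·hr

Trapezoidal AUC_0→7.25:
  [0→0.25]: (0.00+10.00)/2 × 0.25 = 1.25
  [0.25→2.25]: (10.00+17.35)/2 × 2 = 27.35
  [2.25→4.25]: (17.35+10.48)/2 × 2 = 27.83
  [4.25→7.25]: (10.48+4.74)/2 × 3 = 22.83
  Sum = 79.26 µg/mL·hr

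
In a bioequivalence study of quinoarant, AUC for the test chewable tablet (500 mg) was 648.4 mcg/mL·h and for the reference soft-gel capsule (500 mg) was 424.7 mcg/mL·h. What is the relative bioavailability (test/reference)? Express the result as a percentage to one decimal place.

F_rel = 152.7%

F_rel = (AUC_test/D_test) / (AUC_ref/D_ref)
      = (648.4/500) / (424.7/500)
      = 1.2968 / 0.8494 = 1.5267 = 152.67%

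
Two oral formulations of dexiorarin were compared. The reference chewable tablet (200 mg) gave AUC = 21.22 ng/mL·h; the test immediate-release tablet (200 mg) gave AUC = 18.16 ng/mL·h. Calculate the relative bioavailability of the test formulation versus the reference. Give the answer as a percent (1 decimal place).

F_rel = 85.6%

F_rel = (AUC_test/D_test) / (AUC_ref/D_ref)
      = (18.16/200) / (21.22/200)
      = 0.0908 / 0.1061 = 0.8558 = 85.58%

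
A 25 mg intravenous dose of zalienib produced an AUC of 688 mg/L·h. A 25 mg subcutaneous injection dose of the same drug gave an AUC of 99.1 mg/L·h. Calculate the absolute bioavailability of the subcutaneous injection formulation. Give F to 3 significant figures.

F = (AUC_ev / D_ev) / (AUC_iv / D_iv)
  = (99.1/25) / (688/25)
  = 3.964 / 27.52 = 0.1440

F = 0.144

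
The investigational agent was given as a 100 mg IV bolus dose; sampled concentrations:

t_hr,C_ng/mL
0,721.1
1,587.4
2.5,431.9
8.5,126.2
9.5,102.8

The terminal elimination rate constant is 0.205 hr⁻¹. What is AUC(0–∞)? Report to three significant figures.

AUC = 3710 ng/mL·hr

Trapezoidal AUC_0→9.5:
  [0→1]: (721.1+587.4)/2 × 1 = 654.25
  [1→2.5]: (587.4+431.9)/2 × 1.5 = 764.475
  [2.5→8.5]: (431.9+126.2)/2 × 6 = 1674.3
  [8.5→9.5]: (126.2+102.8)/2 × 1 = 114.5
  Sum = 3207.525 ng/mL·hr
Extrapolated tail: C_last / k_e = 102.8 / 0.205 = 501.463
AUC_0→∞ = 3207.525 + 501.463 = 3708.988 ng/mL·hr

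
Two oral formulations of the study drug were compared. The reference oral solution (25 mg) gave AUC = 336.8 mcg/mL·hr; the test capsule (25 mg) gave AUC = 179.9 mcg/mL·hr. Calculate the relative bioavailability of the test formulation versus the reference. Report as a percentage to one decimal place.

F_rel = 53.4%

F_rel = (AUC_test/D_test) / (AUC_ref/D_ref)
      = (179.9/25) / (336.8/25)
      = 7.196 / 13.472 = 0.5341 = 53.41%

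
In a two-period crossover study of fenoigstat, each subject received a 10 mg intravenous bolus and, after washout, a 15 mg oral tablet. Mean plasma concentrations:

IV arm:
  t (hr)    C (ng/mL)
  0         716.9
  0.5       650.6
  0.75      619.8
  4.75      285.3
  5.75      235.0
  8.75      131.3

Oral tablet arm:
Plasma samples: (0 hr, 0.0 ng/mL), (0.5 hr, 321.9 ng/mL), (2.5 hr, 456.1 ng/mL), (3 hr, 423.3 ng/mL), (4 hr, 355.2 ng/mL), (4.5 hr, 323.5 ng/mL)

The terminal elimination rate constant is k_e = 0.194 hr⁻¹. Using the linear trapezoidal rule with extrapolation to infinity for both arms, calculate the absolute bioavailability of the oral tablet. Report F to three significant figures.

F = 0.580

Trapezoidal AUC_0→8.75 (IV):
  [0→0.5]: (716.9+650.6)/2 × 0.5 = 341.875
  [0.5→0.75]: (650.6+619.8)/2 × 0.25 = 158.8
  [0.75→4.75]: (619.8+285.3)/2 × 4 = 1810.2
  [4.75→5.75]: (285.3+235.0)/2 × 1 = 260.15
  [5.75→8.75]: (235.0+131.3)/2 × 3 = 549.45
  Sum = 3120.475 ng/mL·hr
IV tail: 131.3/0.194 = 676.804; AUC_iv,0→∞ = 3120.475 + 676.804 = 3797.279 ng/mL·hr
Trapezoidal AUC_0→4.5 (oral tablet):
  [0→0.5]: (0.0+321.9)/2 × 0.5 = 80.475
  [0.5→2.5]: (321.9+456.1)/2 × 2 = 778.0
  [2.5→3]: (456.1+423.3)/2 × 0.5 = 219.85
  [3→4]: (423.3+355.2)/2 × 1 = 389.25
  [4→4.5]: (355.2+323.5)/2 × 0.5 = 169.675
  Sum = 1637.25 ng/mL·hr
oral tablet tail: 323.5/0.194 = 1667.526; AUC_ev,0→∞ = 1637.25 + 1667.526 = 3304.776 ng/mL·hr
F = (AUC_ev/D_ev)/(AUC_iv/D_iv) = (3304.776/15)/(3797.279/10) = 220.3184/379.7279 = 0.5802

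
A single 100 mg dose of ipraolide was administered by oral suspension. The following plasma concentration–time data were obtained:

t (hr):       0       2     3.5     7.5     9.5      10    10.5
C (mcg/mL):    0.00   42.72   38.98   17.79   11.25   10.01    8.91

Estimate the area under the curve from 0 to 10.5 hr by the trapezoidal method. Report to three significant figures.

Trapezoidal AUC_0→10.5:
  [0→2]: (0.00+42.72)/2 × 2 = 42.72
  [2→3.5]: (42.72+38.98)/2 × 1.5 = 61.275
  [3.5→7.5]: (38.98+17.79)/2 × 4 = 113.54
  [7.5→9.5]: (17.79+11.25)/2 × 2 = 29.04
  [9.5→10]: (11.25+10.01)/2 × 0.5 = 5.315
  [10→10.5]: (10.01+8.91)/2 × 0.5 = 4.73
  Sum = 256.62 mcg/mL·hr

AUC = 257 mcg/mL·hr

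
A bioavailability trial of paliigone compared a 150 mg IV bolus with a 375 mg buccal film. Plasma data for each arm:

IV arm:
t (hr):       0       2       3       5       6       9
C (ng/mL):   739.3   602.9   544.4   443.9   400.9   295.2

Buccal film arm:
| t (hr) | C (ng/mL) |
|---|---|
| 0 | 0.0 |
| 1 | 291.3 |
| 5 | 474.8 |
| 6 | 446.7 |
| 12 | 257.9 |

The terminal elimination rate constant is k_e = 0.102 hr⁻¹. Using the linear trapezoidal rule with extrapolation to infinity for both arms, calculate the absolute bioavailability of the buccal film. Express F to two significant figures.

Trapezoidal AUC_0→9 (IV):
  [0→2]: (739.3+602.9)/2 × 2 = 1342.2
  [2→3]: (602.9+544.4)/2 × 1 = 573.65
  [3→5]: (544.4+443.9)/2 × 2 = 988.3
  [5→6]: (443.9+400.9)/2 × 1 = 422.4
  [6→9]: (400.9+295.2)/2 × 3 = 1044.15
  Sum = 4370.7 ng/mL·hr
IV tail: 295.2/0.102 = 2894.118; AUC_iv,0→∞ = 4370.7 + 2894.118 = 7264.818 ng/mL·hr
Trapezoidal AUC_0→12 (buccal film):
  [0→1]: (0.0+291.3)/2 × 1 = 145.65
  [1→5]: (291.3+474.8)/2 × 4 = 1532.2
  [5→6]: (474.8+446.7)/2 × 1 = 460.75
  [6→12]: (446.7+257.9)/2 × 6 = 2113.8
  Sum = 4252.4 ng/mL·hr
buccal film tail: 257.9/0.102 = 2528.431; AUC_ev,0→∞ = 4252.4 + 2528.431 = 6780.831 ng/mL·hr
F = (AUC_ev/D_ev)/(AUC_iv/D_iv) = (6780.831/375)/(7264.818/150) = 18.082216/48.43212 = 0.3734

F = 0.37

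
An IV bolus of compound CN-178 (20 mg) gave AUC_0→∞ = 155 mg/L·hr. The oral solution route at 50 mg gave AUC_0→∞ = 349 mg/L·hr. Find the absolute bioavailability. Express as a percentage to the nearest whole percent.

F = 90%

F = (AUC_ev / D_ev) / (AUC_iv / D_iv)
  = (349/50) / (155/20)
  = 6.98 / 7.75 = 0.9006
  = 90.06%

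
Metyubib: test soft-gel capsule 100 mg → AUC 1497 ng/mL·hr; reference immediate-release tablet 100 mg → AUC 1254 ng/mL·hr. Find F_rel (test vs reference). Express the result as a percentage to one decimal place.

F_rel = (AUC_test/D_test) / (AUC_ref/D_ref)
      = (1497/100) / (1254/100)
      = 14.97 / 12.54 = 1.1938 = 119.38%

F_rel = 119.4%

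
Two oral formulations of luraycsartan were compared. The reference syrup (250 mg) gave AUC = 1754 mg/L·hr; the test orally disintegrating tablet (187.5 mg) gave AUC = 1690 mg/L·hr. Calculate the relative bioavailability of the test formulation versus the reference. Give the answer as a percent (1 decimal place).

F_rel = 128.5%

F_rel = (AUC_test/D_test) / (AUC_ref/D_ref)
      = (1690/187.5) / (1754/250)
      = 9.01333 / 7.016 = 1.2847 = 128.47%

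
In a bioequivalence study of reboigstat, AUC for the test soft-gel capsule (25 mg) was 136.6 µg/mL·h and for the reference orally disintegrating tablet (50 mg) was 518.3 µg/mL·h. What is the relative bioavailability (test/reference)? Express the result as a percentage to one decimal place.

F_rel = 52.7%

F_rel = (AUC_test/D_test) / (AUC_ref/D_ref)
      = (136.6/25) / (518.3/50)
      = 5.464 / 10.366 = 0.5271 = 52.71%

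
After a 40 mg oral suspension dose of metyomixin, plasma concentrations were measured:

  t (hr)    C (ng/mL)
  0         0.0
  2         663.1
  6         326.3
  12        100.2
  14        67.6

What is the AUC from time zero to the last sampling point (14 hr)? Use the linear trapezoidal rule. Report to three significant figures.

Trapezoidal AUC_0→14:
  [0→2]: (0.0+663.1)/2 × 2 = 663.1
  [2→6]: (663.1+326.3)/2 × 4 = 1978.8
  [6→12]: (326.3+100.2)/2 × 6 = 1279.5
  [12→14]: (100.2+67.6)/2 × 2 = 167.8
  Sum = 4089.2 ng/mL·hr

AUC = 4090 ng/mL·hr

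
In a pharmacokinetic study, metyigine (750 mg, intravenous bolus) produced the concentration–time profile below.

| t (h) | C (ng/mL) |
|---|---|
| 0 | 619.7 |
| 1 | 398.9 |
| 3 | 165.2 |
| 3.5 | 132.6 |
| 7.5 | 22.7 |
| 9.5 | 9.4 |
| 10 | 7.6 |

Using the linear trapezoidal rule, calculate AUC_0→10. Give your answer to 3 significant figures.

Trapezoidal AUC_0→10:
  [0→1]: (619.7+398.9)/2 × 1 = 509.3
  [1→3]: (398.9+165.2)/2 × 2 = 564.1
  [3→3.5]: (165.2+132.6)/2 × 0.5 = 74.45
  [3.5→7.5]: (132.6+22.7)/2 × 4 = 310.6
  [7.5→9.5]: (22.7+9.4)/2 × 2 = 32.1
  [9.5→10]: (9.4+7.6)/2 × 0.5 = 4.25
  Sum = 1494.8 ng/mL·h

AUC = 1490 ng/mL·h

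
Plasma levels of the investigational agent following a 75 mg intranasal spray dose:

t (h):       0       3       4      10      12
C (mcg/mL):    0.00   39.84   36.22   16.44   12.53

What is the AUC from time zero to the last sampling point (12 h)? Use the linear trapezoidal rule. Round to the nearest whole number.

Trapezoidal AUC_0→12:
  [0→3]: (0.00+39.84)/2 × 3 = 59.76
  [3→4]: (39.84+36.22)/2 × 1 = 38.03
  [4→10]: (36.22+16.44)/2 × 6 = 157.98
  [10→12]: (16.44+12.53)/2 × 2 = 28.97
  Sum = 284.74 mcg/mL·h

AUC = 285 mcg/mL·h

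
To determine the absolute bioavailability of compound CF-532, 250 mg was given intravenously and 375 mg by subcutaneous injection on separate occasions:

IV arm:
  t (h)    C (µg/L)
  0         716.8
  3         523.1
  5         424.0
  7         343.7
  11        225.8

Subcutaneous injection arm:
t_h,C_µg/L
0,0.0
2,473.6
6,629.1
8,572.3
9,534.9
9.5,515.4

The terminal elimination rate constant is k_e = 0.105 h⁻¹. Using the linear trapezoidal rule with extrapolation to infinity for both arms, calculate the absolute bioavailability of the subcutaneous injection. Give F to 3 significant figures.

F = 0.933

Trapezoidal AUC_0→11 (IV):
  [0→3]: (716.8+523.1)/2 × 3 = 1859.85
  [3→5]: (523.1+424.0)/2 × 2 = 947.1
  [5→7]: (424.0+343.7)/2 × 2 = 767.7
  [7→11]: (343.7+225.8)/2 × 4 = 1139.0
  Sum = 4713.65 µg/L·h
IV tail: 225.8/0.105 = 2150.476; AUC_iv,0→∞ = 4713.65 + 2150.476 = 6864.126 µg/L·h
Trapezoidal AUC_0→9.5 (subcutaneous injection):
  [0→2]: (0.0+473.6)/2 × 2 = 473.6
  [2→6]: (473.6+629.1)/2 × 4 = 2205.4
  [6→8]: (629.1+572.3)/2 × 2 = 1201.4
  [8→9]: (572.3+534.9)/2 × 1 = 553.6
  [9→9.5]: (534.9+515.4)/2 × 0.5 = 262.575
  Sum = 4696.575 µg/L·h
subcutaneous injection tail: 515.4/0.105 = 4908.571; AUC_ev,0→∞ = 4696.575 + 4908.571 = 9605.146 µg/L·h
F = (AUC_ev/D_ev)/(AUC_iv/D_iv) = (9605.146/375)/(6864.126/250) = 25.6137/27.456504 = 0.9329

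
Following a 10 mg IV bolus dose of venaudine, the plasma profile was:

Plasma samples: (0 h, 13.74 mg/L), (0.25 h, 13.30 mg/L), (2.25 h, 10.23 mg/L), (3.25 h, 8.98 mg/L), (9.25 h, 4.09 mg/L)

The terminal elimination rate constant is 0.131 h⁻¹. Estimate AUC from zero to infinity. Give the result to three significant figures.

AUC = 107 mg/L·h

Trapezoidal AUC_0→9.25:
  [0→0.25]: (13.74+13.30)/2 × 0.25 = 3.38
  [0.25→2.25]: (13.30+10.23)/2 × 2 = 23.53
  [2.25→3.25]: (10.23+8.98)/2 × 1 = 9.605
  [3.25→9.25]: (8.98+4.09)/2 × 6 = 39.21
  Sum = 75.725 mg/L·h
Extrapolated tail: C_last / k_e = 4.09 / 0.131 = 31.221
AUC_0→∞ = 75.725 + 31.221 = 106.946 mg/L·h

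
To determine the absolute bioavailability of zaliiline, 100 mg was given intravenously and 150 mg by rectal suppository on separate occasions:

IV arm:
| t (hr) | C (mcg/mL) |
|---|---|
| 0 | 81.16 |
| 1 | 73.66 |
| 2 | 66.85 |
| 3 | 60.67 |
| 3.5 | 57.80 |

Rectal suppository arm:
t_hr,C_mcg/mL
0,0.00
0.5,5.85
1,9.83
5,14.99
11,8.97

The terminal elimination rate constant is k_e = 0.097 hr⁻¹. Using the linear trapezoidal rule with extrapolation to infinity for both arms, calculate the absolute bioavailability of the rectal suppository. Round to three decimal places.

Trapezoidal AUC_0→3.5 (IV):
  [0→1]: (81.16+73.66)/2 × 1 = 77.41
  [1→2]: (73.66+66.85)/2 × 1 = 70.255
  [2→3]: (66.85+60.67)/2 × 1 = 63.76
  [3→3.5]: (60.67+57.80)/2 × 0.5 = 29.6175
  Sum = 241.0425 mcg/mL·hr
IV tail: 57.80/0.097 = 595.876; AUC_iv,0→∞ = 241.0425 + 595.876 = 836.9185 mcg/mL·hr
Trapezoidal AUC_0→11 (rectal suppository):
  [0→0.5]: (0.00+5.85)/2 × 0.5 = 1.4625
  [0.5→1]: (5.85+9.83)/2 × 0.5 = 3.92
  [1→5]: (9.83+14.99)/2 × 4 = 49.64
  [5→11]: (14.99+8.97)/2 × 6 = 71.88
  Sum = 126.9025 mcg/mL·hr
rectal suppository tail: 8.97/0.097 = 92.474; AUC_ev,0→∞ = 126.9025 + 92.474 = 219.3765 mcg/mL·hr
F = (AUC_ev/D_ev)/(AUC_iv/D_iv) = (219.3765/150)/(836.9185/100) = 1.46251/8.369185 = 0.1747

F = 0.175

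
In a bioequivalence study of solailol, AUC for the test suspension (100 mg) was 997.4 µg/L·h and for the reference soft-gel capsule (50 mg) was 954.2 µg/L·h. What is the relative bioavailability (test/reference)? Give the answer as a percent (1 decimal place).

F_rel = (AUC_test/D_test) / (AUC_ref/D_ref)
      = (997.4/100) / (954.2/50)
      = 9.974 / 19.084 = 0.5226 = 52.26%

F_rel = 52.3%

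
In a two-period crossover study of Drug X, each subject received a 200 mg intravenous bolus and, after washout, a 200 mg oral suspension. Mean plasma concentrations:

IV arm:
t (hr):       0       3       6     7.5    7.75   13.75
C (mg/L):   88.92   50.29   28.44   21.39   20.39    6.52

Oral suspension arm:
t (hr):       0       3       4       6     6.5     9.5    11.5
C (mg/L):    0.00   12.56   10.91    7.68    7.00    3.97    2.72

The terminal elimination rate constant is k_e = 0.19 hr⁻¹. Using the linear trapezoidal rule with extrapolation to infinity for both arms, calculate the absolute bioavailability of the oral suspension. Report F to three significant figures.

Trapezoidal AUC_0→13.75 (IV):
  [0→3]: (88.92+50.29)/2 × 3 = 208.815
  [3→6]: (50.29+28.44)/2 × 3 = 118.095
  [6→7.5]: (28.44+21.39)/2 × 1.5 = 37.3725
  [7.5→7.75]: (21.39+20.39)/2 × 0.25 = 5.2225
  [7.75→13.75]: (20.39+6.52)/2 × 6 = 80.73
  Sum = 450.235 mg/L·hr
IV tail: 6.52/0.19 = 34.316; AUC_iv,0→∞ = 450.235 + 34.316 = 484.551 mg/L·hr
Trapezoidal AUC_0→11.5 (oral suspension):
  [0→3]: (0.00+12.56)/2 × 3 = 18.84
  [3→4]: (12.56+10.91)/2 × 1 = 11.735
  [4→6]: (10.91+7.68)/2 × 2 = 18.59
  [6→6.5]: (7.68+7.00)/2 × 0.5 = 3.67
  [6.5→9.5]: (7.00+3.97)/2 × 3 = 16.455
  [9.5→11.5]: (3.97+2.72)/2 × 2 = 6.69
  Sum = 75.98 mg/L·hr
oral suspension tail: 2.72/0.19 = 14.316; AUC_ev,0→∞ = 75.98 + 14.316 = 90.296 mg/L·hr
F = (AUC_ev/D_ev)/(AUC_iv/D_iv) = (90.296/200)/(484.551/200) = 0.45148/2.422755 = 0.1863

F = 0.186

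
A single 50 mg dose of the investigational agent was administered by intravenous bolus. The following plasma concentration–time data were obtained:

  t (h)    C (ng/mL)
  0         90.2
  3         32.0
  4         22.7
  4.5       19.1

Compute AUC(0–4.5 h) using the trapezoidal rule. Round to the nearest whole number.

Trapezoidal AUC_0→4.5:
  [0→3]: (90.2+32.0)/2 × 3 = 183.3
  [3→4]: (32.0+22.7)/2 × 1 = 27.35
  [4→4.5]: (22.7+19.1)/2 × 0.5 = 10.45
  Sum = 221.1 ng/mL·h

AUC = 221 ng/mL·h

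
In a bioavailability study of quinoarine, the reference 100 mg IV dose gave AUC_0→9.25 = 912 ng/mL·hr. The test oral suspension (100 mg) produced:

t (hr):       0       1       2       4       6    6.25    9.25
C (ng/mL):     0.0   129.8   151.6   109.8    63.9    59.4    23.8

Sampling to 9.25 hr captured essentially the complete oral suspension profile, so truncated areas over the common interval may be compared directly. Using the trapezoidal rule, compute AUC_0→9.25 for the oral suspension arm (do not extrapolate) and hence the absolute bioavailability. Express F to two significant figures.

F = 0.86

Trapezoidal AUC_0→9.25 (oral suspension):
  [0→1]: (0.0+129.8)/2 × 1 = 64.9
  [1→2]: (129.8+151.6)/2 × 1 = 140.7
  [2→4]: (151.6+109.8)/2 × 2 = 261.4
  [4→6]: (109.8+63.9)/2 × 2 = 173.7
  [6→6.25]: (63.9+59.4)/2 × 0.25 = 15.4125
  [6.25→9.25]: (59.4+23.8)/2 × 3 = 124.8
  Sum = 780.9125 ng/mL·hr
F = (AUC_ev/D_ev)/(AUC_iv/D_iv) = (780.9125/100)/(912/100) = 7.809125/9.12 = 0.8563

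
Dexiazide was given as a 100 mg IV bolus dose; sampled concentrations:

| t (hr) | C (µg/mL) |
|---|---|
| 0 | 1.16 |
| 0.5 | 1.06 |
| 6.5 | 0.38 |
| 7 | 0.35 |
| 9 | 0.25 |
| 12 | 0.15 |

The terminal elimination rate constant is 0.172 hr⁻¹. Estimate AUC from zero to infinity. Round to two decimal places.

Trapezoidal AUC_0→12:
  [0→0.5]: (1.16+1.06)/2 × 0.5 = 0.555
  [0.5→6.5]: (1.06+0.38)/2 × 6 = 4.32
  [6.5→7]: (0.38+0.35)/2 × 0.5 = 0.1825
  [7→9]: (0.35+0.25)/2 × 2 = 0.6
  [9→12]: (0.25+0.15)/2 × 3 = 0.6
  Sum = 6.2575 µg/mL·hr
Extrapolated tail: C_last / k_e = 0.15 / 0.172 = 0.872
AUC_0→∞ = 6.2575 + 0.872 = 7.1295 µg/mL·hr

AUC = 7.13 µg/mL·hr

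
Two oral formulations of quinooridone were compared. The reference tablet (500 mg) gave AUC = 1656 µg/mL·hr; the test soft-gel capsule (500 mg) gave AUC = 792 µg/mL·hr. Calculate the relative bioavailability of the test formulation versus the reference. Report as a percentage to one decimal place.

F_rel = (AUC_test/D_test) / (AUC_ref/D_ref)
      = (792/500) / (1656/500)
      = 1.584 / 3.312 = 0.4783 = 47.83%

F_rel = 47.8%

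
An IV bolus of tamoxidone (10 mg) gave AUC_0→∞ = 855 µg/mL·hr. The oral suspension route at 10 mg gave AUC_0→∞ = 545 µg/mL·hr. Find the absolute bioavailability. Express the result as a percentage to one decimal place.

F = (AUC_ev / D_ev) / (AUC_iv / D_iv)
  = (545/10) / (855/10)
  = 54.5 / 85.5 = 0.6374
  = 63.74%

F = 63.7%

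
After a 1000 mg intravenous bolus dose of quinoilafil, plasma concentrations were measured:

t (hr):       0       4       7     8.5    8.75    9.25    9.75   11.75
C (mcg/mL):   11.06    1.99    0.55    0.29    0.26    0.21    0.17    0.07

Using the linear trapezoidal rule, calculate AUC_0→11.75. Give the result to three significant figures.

Trapezoidal AUC_0→11.75:
  [0→4]: (11.06+1.99)/2 × 4 = 26.1
  [4→7]: (1.99+0.55)/2 × 3 = 3.81
  [7→8.5]: (0.55+0.29)/2 × 1.5 = 0.63
  [8.5→8.75]: (0.29+0.26)/2 × 0.25 = 0.06875
  [8.75→9.25]: (0.26+0.21)/2 × 0.5 = 0.1175
  [9.25→9.75]: (0.21+0.17)/2 × 0.5 = 0.095
  [9.75→11.75]: (0.17+0.07)/2 × 2 = 0.24
  Sum = 31.06125 mcg/mL·hr

AUC = 31.1 mcg/mL·hr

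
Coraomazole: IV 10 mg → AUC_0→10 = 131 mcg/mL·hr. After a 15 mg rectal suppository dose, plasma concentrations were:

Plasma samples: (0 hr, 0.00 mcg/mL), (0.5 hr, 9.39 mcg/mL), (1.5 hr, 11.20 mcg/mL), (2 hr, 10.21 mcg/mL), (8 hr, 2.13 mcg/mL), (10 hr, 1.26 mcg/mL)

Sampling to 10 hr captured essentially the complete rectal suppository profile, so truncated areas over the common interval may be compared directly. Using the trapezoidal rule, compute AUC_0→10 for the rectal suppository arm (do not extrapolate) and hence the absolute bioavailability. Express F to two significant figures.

Trapezoidal AUC_0→10 (rectal suppository):
  [0→0.5]: (0.00+9.39)/2 × 0.5 = 2.3475
  [0.5→1.5]: (9.39+11.20)/2 × 1 = 10.295
  [1.5→2]: (11.20+10.21)/2 × 0.5 = 5.3525
  [2→8]: (10.21+2.13)/2 × 6 = 37.02
  [8→10]: (2.13+1.26)/2 × 2 = 3.39
  Sum = 58.405 mcg/mL·hr
F = (AUC_ev/D_ev)/(AUC_iv/D_iv) = (58.405/15)/(131/10) = 3.89367/13.1 = 0.2972

F = 0.30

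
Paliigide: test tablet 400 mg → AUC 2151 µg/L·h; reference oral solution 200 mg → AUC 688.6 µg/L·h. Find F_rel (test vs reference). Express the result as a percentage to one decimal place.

F_rel = (AUC_test/D_test) / (AUC_ref/D_ref)
      = (2151/400) / (688.6/200)
      = 5.3775 / 3.443 = 1.5619 = 156.19%

F_rel = 156.2%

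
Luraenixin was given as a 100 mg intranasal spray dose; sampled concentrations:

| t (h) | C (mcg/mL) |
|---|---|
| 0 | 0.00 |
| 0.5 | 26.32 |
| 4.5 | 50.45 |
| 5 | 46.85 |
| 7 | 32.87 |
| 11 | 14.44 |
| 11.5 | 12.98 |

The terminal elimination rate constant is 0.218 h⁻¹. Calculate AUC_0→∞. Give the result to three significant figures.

Trapezoidal AUC_0→11.5:
  [0→0.5]: (0.00+26.32)/2 × 0.5 = 6.58
  [0.5→4.5]: (26.32+50.45)/2 × 4 = 153.54
  [4.5→5]: (50.45+46.85)/2 × 0.5 = 24.325
  [5→7]: (46.85+32.87)/2 × 2 = 79.72
  [7→11]: (32.87+14.44)/2 × 4 = 94.62
  [11→11.5]: (14.44+12.98)/2 × 0.5 = 6.855
  Sum = 365.64 mcg/mL·h
Extrapolated tail: C_last / k_e = 12.98 / 0.218 = 59.541
AUC_0→∞ = 365.64 + 59.541 = 425.181 mcg/mL·h

AUC = 425 mcg/mL·h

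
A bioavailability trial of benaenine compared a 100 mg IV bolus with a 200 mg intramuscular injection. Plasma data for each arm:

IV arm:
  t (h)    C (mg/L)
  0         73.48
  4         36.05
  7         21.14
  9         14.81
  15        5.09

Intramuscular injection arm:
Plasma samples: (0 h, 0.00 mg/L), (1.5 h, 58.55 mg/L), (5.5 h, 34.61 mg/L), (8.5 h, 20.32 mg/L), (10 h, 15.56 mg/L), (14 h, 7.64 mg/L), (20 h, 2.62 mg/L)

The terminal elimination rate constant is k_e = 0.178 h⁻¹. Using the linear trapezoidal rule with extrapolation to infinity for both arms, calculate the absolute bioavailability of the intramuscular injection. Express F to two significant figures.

Trapezoidal AUC_0→15 (IV):
  [0→4]: (73.48+36.05)/2 × 4 = 219.06
  [4→7]: (36.05+21.14)/2 × 3 = 85.785
  [7→9]: (21.14+14.81)/2 × 2 = 35.95
  [9→15]: (14.81+5.09)/2 × 6 = 59.7
  Sum = 400.495 mg/L·h
IV tail: 5.09/0.178 = 28.596; AUC_iv,0→∞ = 400.495 + 28.596 = 429.091 mg/L·h
Trapezoidal AUC_0→20 (intramuscular injection):
  [0→1.5]: (0.00+58.55)/2 × 1.5 = 43.9125
  [1.5→5.5]: (58.55+34.61)/2 × 4 = 186.32
  [5.5→8.5]: (34.61+20.32)/2 × 3 = 82.395
  [8.5→10]: (20.32+15.56)/2 × 1.5 = 26.91
  [10→14]: (15.56+7.64)/2 × 4 = 46.4
  [14→20]: (7.64+2.62)/2 × 6 = 30.78
  Sum = 416.7175 mg/L·h
intramuscular injection tail: 2.62/0.178 = 14.719; AUC_ev,0→∞ = 416.7175 + 14.719 = 431.4365 mg/L·h
F = (AUC_ev/D_ev)/(AUC_iv/D_iv) = (431.4365/200)/(429.091/100) = 2.1571825/4.29091 = 0.5027

F = 0.50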